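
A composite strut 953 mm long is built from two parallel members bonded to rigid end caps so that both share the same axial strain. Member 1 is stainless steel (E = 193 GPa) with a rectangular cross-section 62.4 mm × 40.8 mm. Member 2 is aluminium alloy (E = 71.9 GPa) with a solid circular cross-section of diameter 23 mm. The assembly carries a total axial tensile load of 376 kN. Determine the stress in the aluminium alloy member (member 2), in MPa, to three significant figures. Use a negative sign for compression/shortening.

51.9 MPa

A_1 = 2546 mm².
A_2 = 415.5 mm².
Equal strain + equilibrium ⇒ each member carries load in proportion to AE: A₁E₁ = 491400000 N, A₂E₂ = 29870000 N, ΣAE = 521200000 N.
σ₂ = P·E₂/ΣAE = 376000·71900/521200000 = 51.87 MPa.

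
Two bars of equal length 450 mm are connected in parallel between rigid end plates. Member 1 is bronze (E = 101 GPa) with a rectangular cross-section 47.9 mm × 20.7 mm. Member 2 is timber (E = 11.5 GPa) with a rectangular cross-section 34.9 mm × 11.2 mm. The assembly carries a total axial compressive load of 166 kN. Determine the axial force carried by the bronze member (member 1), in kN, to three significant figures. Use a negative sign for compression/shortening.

-159 kN

A_1 = 991.5 mm².
A_2 = 390.9 mm².
Equal strain + equilibrium ⇒ each member carries load in proportion to AE: A₁E₁ = 100100000 N, A₂E₂ = 4495000 N, ΣAE = 104600000 N.
F₁ = P·A₁E₁/ΣAE = -166000·100100000/104600000 = -158900 N.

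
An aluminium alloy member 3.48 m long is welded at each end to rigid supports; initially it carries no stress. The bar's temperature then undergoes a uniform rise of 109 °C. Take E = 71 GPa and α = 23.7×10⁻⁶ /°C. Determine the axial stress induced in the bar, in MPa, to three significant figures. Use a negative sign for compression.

Free thermal expansion αLΔT = 23.7e-6 · 3480 · 109 = 8.99 mm.
The walls impose strain ε = −(8.99)/3480 = -2.5833e-03; σ = Eε = 71000 · -2.5833e-03 = -183.4 MPa.

-183 MPa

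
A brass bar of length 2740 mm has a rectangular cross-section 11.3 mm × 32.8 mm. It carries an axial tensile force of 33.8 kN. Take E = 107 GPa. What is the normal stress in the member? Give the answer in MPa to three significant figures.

91.2 MPa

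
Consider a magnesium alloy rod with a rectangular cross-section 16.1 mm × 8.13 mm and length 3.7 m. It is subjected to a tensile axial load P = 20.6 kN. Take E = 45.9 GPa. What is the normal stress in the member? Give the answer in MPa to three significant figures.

157 MPa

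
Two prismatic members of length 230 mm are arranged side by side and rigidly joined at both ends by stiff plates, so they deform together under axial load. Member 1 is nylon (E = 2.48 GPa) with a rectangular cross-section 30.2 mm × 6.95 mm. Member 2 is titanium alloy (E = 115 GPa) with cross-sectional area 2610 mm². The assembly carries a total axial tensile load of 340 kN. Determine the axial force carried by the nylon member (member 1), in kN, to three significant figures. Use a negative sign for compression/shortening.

A_1 = 209.9 mm².
Equal strain + equilibrium ⇒ each member carries load in proportion to AE: A₁E₁ = 520500 N, A₂E₂ = 300200000 N, ΣAE = 300700000 N.
F₁ = P·A₁E₁/ΣAE = 340000·520500/300700000 = 588.6 N.

0.589 kN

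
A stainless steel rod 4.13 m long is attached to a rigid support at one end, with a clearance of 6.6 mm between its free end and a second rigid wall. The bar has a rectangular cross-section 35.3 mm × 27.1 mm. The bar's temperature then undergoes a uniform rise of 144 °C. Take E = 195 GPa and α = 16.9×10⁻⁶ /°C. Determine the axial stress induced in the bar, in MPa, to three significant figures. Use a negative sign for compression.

Free thermal expansion αLΔT = 16.9e-6 · 4130 · 144 = 10.05 mm.
The walls engage after the gap closes; constrained expansion = 10.05 − 6.6 = 3.451 mm.
The walls impose strain ε = −(3.451)/4130 = -8.3554e-04; σ = Eε = 195000 · -8.3554e-04 = -162.9 MPa.

-163 MPa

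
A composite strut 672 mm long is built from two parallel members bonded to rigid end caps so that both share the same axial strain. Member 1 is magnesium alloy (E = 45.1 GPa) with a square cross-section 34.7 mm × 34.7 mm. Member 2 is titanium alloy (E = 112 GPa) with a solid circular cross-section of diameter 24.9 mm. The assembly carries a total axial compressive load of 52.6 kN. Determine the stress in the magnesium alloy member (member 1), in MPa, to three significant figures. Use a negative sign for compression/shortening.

A_1 = 1204 mm².
A_2 = 487 mm².
Equal strain + equilibrium ⇒ each member carries load in proportion to AE: A₁E₁ = 54300000 N, A₂E₂ = 54540000 N, ΣAE = 108800000 N.
σ₁ = P·E₁/ΣAE = -52600·45100/108800000 = -21.8 MPa.

-21.8 MPa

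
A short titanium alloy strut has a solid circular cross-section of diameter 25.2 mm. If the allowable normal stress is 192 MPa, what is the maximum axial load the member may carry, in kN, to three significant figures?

A = 498.8 mm².
P_max = σ_allow · A = 192 · 498.8 = 95760 N = 95.76 kN.

95.8 kN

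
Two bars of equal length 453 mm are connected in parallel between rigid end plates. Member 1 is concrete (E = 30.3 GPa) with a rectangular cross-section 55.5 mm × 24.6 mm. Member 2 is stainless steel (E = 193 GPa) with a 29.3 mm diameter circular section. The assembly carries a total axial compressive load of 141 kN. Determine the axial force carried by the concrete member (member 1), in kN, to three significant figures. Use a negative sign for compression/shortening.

-34.0 kN

A_1 = 1365 mm².
A_2 = 674.3 mm².
Equal strain + equilibrium ⇒ each member carries load in proportion to AE: A₁E₁ = 41370000 N, A₂E₂ = 130100000 N, ΣAE = 171500000 N.
F₁ = P·A₁E₁/ΣAE = -141000·41370000/171500000 = -34010 N.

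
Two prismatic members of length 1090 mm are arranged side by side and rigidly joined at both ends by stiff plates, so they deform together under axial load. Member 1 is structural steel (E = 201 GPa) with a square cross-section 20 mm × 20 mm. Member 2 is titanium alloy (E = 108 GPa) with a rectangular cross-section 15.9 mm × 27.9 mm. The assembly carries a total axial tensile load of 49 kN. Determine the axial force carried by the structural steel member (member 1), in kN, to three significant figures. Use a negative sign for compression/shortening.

A_1 = 400 mm².
A_2 = 443.6 mm².
Equal strain + equilibrium ⇒ each member carries load in proportion to AE: A₁E₁ = 80400000 N, A₂E₂ = 47910000 N, ΣAE = 128300000 N.
F₁ = P·A₁E₁/ΣAE = 49000·80400000/128300000 = 30700 N.

30.7 kN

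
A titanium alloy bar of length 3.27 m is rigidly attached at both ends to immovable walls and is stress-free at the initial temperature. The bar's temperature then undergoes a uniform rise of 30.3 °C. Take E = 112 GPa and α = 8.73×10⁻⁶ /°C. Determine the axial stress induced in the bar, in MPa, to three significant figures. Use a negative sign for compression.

Free thermal expansion αLΔT = 8.73e-6 · 3270 · 30.3 = 0.865 mm.
The walls impose strain ε = −(0.865)/3270 = -2.6452e-04; σ = Eε = 112000 · -2.6452e-04 = -29.63 MPa.

-29.6 MPa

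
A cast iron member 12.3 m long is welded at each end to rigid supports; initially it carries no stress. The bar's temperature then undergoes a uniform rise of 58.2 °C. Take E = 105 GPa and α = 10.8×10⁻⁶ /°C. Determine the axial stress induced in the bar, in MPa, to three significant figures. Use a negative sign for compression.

Free thermal expansion αLΔT = 10.8e-6 · 12300 · 58.2 = 7.731 mm.
The walls impose strain ε = −(7.731)/12300 = -6.2856e-04; σ = Eε = 105000 · -6.2856e-04 = -66 MPa.

-66.0 MPa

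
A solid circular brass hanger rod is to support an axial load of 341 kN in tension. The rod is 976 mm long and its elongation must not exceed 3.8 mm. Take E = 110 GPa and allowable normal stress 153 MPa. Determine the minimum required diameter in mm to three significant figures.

53.3 mm

Required area A ≥ P/σ_allow = 341000/153 = 2229 mm².
For a solid circular section, d ≥ √(4A/π) = 53.27 mm.
Elongation limit: A ≥ PL/(Eδ_allow) = 341000·976/(110000·3.8) = 796.2 mm² ⇒ d ≥ 31.84 mm.
The stress limit governs.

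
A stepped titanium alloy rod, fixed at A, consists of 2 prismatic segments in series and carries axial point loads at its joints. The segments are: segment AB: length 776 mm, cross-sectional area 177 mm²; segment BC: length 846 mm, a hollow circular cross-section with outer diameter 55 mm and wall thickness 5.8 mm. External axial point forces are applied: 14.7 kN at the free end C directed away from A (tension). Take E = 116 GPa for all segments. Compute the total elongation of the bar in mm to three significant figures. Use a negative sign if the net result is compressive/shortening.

0.675 mm

Internal axial forces (sectioning from the free end, tension +): N_BC = 14.7 kN, N_AB = 14.7 kN.
A_BC = 896.5 mm².
δ_AB = 14700·776/(177·116000) = 0.5556 mm
δ_BC = 14700·846/(896.5·116000) = 0.1196 mm
δ = Σδ_i = 0.6752 mm.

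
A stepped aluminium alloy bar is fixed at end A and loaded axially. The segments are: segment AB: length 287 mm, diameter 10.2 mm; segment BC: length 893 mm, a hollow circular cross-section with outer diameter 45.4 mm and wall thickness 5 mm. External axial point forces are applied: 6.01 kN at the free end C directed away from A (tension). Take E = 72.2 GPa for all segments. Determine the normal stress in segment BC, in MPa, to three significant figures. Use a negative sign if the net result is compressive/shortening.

Internal axial forces (sectioning from the free end, tension +): N_BC = 6.01 kN, N_AB = 6.01 kN.
A_BC = 634.6 mm².
σ_BC = N_BC/A_BC = 6010/634.6 = 9.471 MPa.

9.47 MPa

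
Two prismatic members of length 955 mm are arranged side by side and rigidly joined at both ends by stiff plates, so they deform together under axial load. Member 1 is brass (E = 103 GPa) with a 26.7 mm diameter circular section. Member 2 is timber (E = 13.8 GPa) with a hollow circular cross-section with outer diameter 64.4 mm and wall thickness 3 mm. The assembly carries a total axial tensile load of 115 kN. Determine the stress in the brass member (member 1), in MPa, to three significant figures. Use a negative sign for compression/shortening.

180 MPa

A_1 = 559.9 mm².
A_2 = 578.7 mm².
Equal strain + equilibrium ⇒ each member carries load in proportion to AE: A₁E₁ = 57670000 N, A₂E₂ = 7986000 N, ΣAE = 65660000 N.
σ₁ = P·E₁/ΣAE = 115000·103000/65660000 = 180.4 MPa.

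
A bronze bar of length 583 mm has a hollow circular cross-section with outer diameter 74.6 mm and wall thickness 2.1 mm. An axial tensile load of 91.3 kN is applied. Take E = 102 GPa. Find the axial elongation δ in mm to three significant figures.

1.09 mm

A = 478.3 mm².
δ_mech = NL/(AE) = 91300·583/(478.3·102000) = 1.091 mm.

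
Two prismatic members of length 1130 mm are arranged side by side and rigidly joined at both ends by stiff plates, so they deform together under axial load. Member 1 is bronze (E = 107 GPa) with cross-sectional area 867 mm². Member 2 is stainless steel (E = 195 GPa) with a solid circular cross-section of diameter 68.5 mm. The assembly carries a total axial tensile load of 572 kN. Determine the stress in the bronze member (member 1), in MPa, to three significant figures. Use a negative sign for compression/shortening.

A_2 = 3685 mm².
Equal strain + equilibrium ⇒ each member carries load in proportion to AE: A₁E₁ = 92770000 N, A₂E₂ = 718600000 N, ΣAE = 811400000 N.
σ₁ = P·E₁/ΣAE = 572000·107000/811400000 = 75.43 MPa.

75.4 MPa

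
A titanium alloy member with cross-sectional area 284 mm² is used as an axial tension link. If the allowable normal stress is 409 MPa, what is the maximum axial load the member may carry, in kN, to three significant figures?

P_max = σ_allow · A = 409 · 284 = 116200 N = 116.2 kN.

116 kN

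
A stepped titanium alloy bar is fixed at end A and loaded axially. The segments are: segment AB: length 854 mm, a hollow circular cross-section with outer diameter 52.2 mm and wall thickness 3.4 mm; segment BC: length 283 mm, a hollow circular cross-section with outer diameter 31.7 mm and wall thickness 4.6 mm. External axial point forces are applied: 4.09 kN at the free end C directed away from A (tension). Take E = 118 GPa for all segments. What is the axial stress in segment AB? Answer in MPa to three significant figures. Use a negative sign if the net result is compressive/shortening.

Internal axial forces (sectioning from the free end, tension +): N_BC = 4.09 kN, N_AB = 4.09 kN.
A_AB = 521.3 mm².
σ_AB = N_AB/A_AB = 4090/521.3 = 7.846 MPa.

7.85 MPa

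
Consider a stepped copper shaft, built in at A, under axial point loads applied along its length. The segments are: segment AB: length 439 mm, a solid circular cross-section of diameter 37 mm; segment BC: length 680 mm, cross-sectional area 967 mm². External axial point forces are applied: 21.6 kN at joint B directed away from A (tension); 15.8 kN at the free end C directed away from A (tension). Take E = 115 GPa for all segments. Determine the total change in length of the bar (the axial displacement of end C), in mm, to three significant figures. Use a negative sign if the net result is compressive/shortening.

Internal axial forces (sectioning from the free end, tension +): N_BC = 15.8 kN, N_AB = 37.4 kN.
A_AB = 1075 mm².
δ_AB = 37400·439/(1075·115000) = 0.1328 mm
δ_BC = 15800·680/(967·115000) = 0.09661 mm
δ = Σδ_i = 0.2294 mm.

0.229 mm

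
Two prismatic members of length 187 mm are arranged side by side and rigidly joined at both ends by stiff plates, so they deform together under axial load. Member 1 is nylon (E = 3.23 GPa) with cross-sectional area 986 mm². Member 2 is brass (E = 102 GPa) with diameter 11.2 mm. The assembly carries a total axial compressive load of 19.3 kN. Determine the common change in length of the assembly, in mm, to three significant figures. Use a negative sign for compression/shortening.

-0.273 mm

A_2 = 98.52 mm².
Equal strain + equilibrium ⇒ each member carries load in proportion to AE: A₁E₁ = 3185000 N, A₂E₂ = 10050000 N, ΣAE = 13230000 N.
δ = PL/ΣAE = -19300·187/13230000 = -0.2727 mm.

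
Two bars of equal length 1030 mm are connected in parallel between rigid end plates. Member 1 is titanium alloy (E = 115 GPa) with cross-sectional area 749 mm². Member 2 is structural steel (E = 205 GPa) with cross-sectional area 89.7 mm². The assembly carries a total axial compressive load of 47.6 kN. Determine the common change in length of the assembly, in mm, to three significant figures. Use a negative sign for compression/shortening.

Equal strain + equilibrium ⇒ each member carries load in proportion to AE: A₁E₁ = 86140000 N, A₂E₂ = 18390000 N, ΣAE = 104500000 N.
δ = PL/ΣAE = -47600·1030/104500000 = -0.4691 mm.

-0.469 mm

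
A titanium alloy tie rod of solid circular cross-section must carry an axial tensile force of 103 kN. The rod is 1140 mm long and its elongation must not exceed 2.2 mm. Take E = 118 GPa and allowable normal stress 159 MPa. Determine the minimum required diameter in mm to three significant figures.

28.7 mm

Required area A ≥ P/σ_allow = 103000/159 = 647.8 mm².
For a solid circular section, d ≥ √(4A/π) = 28.72 mm.
Elongation limit: A ≥ PL/(Eδ_allow) = 103000·1140/(118000·2.2) = 452.3 mm² ⇒ d ≥ 24 mm.
The stress limit governs.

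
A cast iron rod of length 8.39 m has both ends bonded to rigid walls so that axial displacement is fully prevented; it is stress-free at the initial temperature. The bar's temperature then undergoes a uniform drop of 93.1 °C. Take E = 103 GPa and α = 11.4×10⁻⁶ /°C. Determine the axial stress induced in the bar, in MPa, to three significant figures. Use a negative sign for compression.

109 MPa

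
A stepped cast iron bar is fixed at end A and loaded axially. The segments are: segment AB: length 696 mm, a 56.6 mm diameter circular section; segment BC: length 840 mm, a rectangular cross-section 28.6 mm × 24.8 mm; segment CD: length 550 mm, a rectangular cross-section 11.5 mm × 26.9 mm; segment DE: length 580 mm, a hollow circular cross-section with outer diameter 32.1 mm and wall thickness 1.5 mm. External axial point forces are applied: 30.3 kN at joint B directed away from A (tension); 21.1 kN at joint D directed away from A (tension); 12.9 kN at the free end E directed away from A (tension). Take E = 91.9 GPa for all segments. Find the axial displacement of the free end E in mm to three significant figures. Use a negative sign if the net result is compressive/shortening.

Internal axial forces (sectioning from the free end, tension +): N_DE = 12.9 kN, N_CD = 34 kN, N_BC = 34 kN, N_AB = 64.3 kN.
A_AB = 2516 mm².
A_BC = 709.3 mm².
A_CD = 309.3 mm².
A_DE = 144.2 mm².
δ_AB = 64300·696/(2516·91900) = 0.1935 mm
δ_BC = 34000·840/(709.3·91900) = 0.4382 mm
δ_CD = 34000·550/(309.3·91900) = 0.6578 mm
δ_DE = 12900·580/(144.2·91900) = 0.5646 mm
δ = Σδ_i = 1.854 mm.

1.85 mm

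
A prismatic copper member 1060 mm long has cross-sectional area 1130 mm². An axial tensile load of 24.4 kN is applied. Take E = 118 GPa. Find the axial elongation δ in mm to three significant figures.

0.194 mm

δ_mech = NL/(AE) = 24400·1060/(1130·118000) = 0.194 mm.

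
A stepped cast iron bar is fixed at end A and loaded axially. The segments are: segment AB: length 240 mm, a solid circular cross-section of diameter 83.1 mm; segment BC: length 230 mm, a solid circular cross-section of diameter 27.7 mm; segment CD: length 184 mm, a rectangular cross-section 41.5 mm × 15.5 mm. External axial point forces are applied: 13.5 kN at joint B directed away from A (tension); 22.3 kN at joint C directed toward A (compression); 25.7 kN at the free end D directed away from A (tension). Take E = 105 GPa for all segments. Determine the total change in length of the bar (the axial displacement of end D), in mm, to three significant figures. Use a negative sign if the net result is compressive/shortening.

Internal axial forces (sectioning from the free end, tension +): N_CD = 25.7 kN, N_BC = 3.4 kN, N_AB = 16.9 kN.
A_AB = 5424 mm².
A_BC = 602.6 mm².
A_CD = 643.2 mm².
δ_AB = 16900·240/(5424·105000) = 0.007122 mm
δ_BC = 3400·230/(602.6·105000) = 0.01236 mm
δ_CD = 25700·184/(643.2·105000) = 0.07001 mm
δ = Σδ_i = 0.08949 mm.

0.0895 mm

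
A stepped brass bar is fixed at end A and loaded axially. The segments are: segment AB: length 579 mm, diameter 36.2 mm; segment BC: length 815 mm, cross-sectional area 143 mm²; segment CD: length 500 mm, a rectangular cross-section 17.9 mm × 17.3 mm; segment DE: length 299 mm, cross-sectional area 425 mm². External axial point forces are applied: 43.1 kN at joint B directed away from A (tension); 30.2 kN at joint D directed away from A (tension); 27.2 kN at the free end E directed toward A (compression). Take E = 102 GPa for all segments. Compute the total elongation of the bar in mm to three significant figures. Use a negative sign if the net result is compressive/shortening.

0.282 mm

Internal axial forces (sectioning from the free end, tension +): N_DE = -27.2 kN, N_CD = 3 kN, N_BC = 3 kN, N_AB = 46.1 kN.
A_AB = 1029 mm².
A_CD = 309.7 mm².
δ_AB = 46100·579/(1029·102000) = 0.2543 mm
δ_BC = 3000·815/(143·102000) = 0.1676 mm
δ_CD = 3000·500/(309.7·102000) = 0.04749 mm
δ_DE = -27200·299/(425·102000) = -0.1876 mm
δ = Σδ_i = 0.2818 mm.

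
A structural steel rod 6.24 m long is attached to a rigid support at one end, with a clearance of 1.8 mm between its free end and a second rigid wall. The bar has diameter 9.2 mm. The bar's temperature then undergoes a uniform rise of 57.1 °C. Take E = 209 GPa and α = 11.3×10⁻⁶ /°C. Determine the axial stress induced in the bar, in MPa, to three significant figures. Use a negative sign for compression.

-74.6 MPa

Free thermal expansion αLΔT = 11.3e-6 · 6240 · 57.1 = 4.026 mm.
The walls engage after the gap closes; constrained expansion = 4.026 − 1.8 = 2.226 mm.
The walls impose strain ε = −(2.226)/6240 = -3.5677e-04; σ = Eε = 209000 · -3.5677e-04 = -74.56 MPa.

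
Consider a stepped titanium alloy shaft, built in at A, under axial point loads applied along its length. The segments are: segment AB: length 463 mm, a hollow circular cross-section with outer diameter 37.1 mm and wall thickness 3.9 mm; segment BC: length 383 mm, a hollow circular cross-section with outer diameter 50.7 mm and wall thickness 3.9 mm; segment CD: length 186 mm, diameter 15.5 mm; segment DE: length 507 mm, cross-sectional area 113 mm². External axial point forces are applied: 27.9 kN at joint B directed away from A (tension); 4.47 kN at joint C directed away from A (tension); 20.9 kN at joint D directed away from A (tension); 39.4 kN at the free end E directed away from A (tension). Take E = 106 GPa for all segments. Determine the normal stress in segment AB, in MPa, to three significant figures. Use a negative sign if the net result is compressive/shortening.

228 MPa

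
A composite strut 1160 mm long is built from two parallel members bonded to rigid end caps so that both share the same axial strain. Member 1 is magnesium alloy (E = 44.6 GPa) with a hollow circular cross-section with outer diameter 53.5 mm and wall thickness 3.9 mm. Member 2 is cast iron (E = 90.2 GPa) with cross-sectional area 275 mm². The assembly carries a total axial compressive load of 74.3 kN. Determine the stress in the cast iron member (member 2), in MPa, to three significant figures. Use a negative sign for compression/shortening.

A_1 = 607.7 mm².
Equal strain + equilibrium ⇒ each member carries load in proportion to AE: A₁E₁ = 27100000 N, A₂E₂ = 24800000 N, ΣAE = 51910000 N.
σ₂ = P·E₂/ΣAE = -74300·90200/51910000 = -129.1 MPa.

-129 MPa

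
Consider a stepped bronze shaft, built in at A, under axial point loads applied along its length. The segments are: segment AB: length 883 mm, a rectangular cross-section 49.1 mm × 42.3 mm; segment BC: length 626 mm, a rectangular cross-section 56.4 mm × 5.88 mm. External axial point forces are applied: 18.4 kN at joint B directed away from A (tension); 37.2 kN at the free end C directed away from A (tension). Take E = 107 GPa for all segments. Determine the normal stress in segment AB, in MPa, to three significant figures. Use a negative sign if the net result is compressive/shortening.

26.8 MPa

Internal axial forces (sectioning from the free end, tension +): N_BC = 37.2 kN, N_AB = 55.6 kN.
A_AB = 2077 mm².
σ_AB = N_AB/A_AB = 55600/2077 = 26.77 MPa.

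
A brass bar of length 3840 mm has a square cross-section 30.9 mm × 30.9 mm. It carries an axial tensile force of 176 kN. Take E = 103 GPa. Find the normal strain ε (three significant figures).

0.00179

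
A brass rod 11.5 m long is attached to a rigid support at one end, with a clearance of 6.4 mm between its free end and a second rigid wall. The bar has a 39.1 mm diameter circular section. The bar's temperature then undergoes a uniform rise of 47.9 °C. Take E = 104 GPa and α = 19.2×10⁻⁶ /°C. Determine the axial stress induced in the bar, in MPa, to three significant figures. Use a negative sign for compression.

Free thermal expansion αLΔT = 19.2e-6 · 11500 · 47.9 = 10.58 mm.
The walls engage after the gap closes; constrained expansion = 10.58 − 6.4 = 4.176 mm.
The walls impose strain ε = −(4.176)/11500 = -3.6316e-04; σ = Eε = 104000 · -3.6316e-04 = -37.77 MPa.

-37.8 MPa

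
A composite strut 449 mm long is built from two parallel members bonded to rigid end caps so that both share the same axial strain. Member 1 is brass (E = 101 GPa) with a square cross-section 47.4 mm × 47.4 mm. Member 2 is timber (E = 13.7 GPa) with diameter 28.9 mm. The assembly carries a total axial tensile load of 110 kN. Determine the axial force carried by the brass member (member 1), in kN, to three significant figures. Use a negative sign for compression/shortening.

A_1 = 2247 mm².
A_2 = 656 mm².
Equal strain + equilibrium ⇒ each member carries load in proportion to AE: A₁E₁ = 226900000 N, A₂E₂ = 8987000 N, ΣAE = 235900000 N.
F₁ = P·A₁E₁/ΣAE = 110000·226900000/235900000 = 105800 N.

106 kN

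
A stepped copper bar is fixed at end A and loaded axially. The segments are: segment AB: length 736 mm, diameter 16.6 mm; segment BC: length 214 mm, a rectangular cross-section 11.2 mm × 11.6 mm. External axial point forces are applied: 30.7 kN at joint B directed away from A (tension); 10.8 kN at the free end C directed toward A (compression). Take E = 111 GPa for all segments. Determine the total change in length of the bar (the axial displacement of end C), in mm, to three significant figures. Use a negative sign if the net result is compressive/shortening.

0.449 mm

Internal axial forces (sectioning from the free end, tension +): N_BC = -10.8 kN, N_AB = 19.9 kN.
A_AB = 216.4 mm².
A_BC = 129.9 mm².
δ_AB = 19900·736/(216.4·111000) = 0.6097 mm
δ_BC = -10800·214/(129.9·111000) = -0.1603 mm
δ = Σδ_i = 0.4494 mm.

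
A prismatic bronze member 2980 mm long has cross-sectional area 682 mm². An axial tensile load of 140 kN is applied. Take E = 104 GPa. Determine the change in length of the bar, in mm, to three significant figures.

5.88 mm

δ_mech = NL/(AE) = 140000·2980/(682·104000) = 5.882 mm.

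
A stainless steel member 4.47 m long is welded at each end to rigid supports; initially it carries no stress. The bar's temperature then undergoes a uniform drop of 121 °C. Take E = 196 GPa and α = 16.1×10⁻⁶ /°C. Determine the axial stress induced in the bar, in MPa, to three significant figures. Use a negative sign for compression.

Free thermal expansion αLΔT = 16.1e-6 · 4470 · -121 = -8.708 mm.
The walls impose strain ε = −(-8.708)/4470 = 1.9481e-03; σ = Eε = 196000 · 1.9481e-03 = 381.8 MPa.

382 MPa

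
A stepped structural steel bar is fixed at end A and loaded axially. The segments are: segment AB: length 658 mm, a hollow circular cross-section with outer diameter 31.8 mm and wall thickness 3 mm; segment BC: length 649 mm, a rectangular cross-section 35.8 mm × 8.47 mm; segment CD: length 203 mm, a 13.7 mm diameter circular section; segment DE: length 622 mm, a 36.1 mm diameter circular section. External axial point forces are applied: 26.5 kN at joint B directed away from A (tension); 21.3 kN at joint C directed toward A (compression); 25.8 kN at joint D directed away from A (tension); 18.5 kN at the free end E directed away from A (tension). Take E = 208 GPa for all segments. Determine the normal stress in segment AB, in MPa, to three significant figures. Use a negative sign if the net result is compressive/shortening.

182 MPa

Internal axial forces (sectioning from the free end, tension +): N_DE = 18.5 kN, N_CD = 44.3 kN, N_BC = 23 kN, N_AB = 49.5 kN.
A_AB = 271.4 mm².
σ_AB = N_AB/A_AB = 49500/271.4 = 182.4 MPa.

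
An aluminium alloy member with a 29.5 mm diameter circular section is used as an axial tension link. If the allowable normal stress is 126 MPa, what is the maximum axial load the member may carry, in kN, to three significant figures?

A = 683.5 mm².
P_max = σ_allow · A = 126 · 683.5 = 86120 N = 86.12 kN.

86.1 kN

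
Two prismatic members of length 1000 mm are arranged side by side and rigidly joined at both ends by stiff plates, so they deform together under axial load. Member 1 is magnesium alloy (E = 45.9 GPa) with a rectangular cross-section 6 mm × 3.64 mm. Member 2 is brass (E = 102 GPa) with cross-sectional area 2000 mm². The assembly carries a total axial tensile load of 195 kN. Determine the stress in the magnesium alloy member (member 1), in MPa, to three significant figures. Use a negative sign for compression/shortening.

A_1 = 21.84 mm².
Equal strain + equilibrium ⇒ each member carries load in proportion to AE: A₁E₁ = 1002000 N, A₂E₂ = 204000000 N, ΣAE = 205000000 N.
σ₁ = P·E₁/ΣAE = 195000·45900/205000000 = 43.66 MPa.

43.7 MPa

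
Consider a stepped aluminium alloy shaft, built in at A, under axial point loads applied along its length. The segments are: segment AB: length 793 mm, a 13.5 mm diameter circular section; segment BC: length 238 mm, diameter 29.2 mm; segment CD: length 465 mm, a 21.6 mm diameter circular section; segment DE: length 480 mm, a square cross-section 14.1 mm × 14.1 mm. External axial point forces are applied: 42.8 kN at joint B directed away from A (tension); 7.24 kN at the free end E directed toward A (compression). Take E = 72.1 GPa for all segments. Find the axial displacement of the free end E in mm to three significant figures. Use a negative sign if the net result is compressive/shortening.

Internal axial forces (sectioning from the free end, tension +): N_DE = -7.24 kN, N_CD = -7.24 kN, N_BC = -7.24 kN, N_AB = 35.56 kN.
A_AB = 143.1 mm².
A_BC = 669.7 mm².
A_CD = 366.4 mm².
A_DE = 198.8 mm².
δ_AB = 35560·793/(143.1·72100) = 2.732 mm
δ_BC = -7240·238/(669.7·72100) = -0.03569 mm
δ_CD = -7240·465/(366.4·72100) = -0.1274 mm
δ_DE = -7240·480/(198.8·72100) = -0.2424 mm
δ = Σδ_i = 2.327 mm.

2.33 mm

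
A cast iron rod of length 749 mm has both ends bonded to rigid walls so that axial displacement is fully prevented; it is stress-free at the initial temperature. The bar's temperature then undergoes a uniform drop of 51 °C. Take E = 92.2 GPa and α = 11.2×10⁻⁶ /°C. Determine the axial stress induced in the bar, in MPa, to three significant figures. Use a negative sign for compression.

Free thermal expansion αLΔT = 11.2e-6 · 749 · -51 = -0.4278 mm.
The walls impose strain ε = −(-0.4278)/749 = 5.7120e-04; σ = Eε = 92200 · 5.7120e-04 = 52.66 MPa.

52.7 MPa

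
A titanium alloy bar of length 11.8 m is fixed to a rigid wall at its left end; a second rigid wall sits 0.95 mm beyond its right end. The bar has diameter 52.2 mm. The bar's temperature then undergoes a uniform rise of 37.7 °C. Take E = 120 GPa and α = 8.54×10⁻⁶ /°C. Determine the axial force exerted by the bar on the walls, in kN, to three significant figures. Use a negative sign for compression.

-62.0 kN

Free thermal expansion αLΔT = 8.54e-6 · 11800 · 37.7 = 3.799 mm.
The walls engage after the gap closes; constrained expansion = 3.799 − 0.95 = 2.849 mm.
The walls impose strain ε = −(2.849)/11800 = -2.4145e-04; σ = Eε = 120000 · -2.4145e-04 = -28.97 MPa.
Wall reaction R = σ·A = -28.97·2140 = -62010 N = -62.01 kN.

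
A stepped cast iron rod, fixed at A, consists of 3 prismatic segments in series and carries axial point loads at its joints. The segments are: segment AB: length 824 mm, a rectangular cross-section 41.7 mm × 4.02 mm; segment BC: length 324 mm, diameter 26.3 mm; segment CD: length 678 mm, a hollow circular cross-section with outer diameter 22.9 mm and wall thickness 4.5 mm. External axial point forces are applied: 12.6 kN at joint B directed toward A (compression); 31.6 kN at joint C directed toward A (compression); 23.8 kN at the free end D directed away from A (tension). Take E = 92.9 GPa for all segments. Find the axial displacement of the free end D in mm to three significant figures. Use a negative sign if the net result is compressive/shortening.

Internal axial forces (sectioning from the free end, tension +): N_CD = 23.8 kN, N_BC = -7.8 kN, N_AB = -20.4 kN.
A_AB = 167.6 mm².
A_BC = 543.3 mm².
A_CD = 260.1 mm².
δ_AB = -20400·824/(167.6·92900) = -1.079 mm
δ_BC = -7800·324/(543.3·92900) = -0.05008 mm
δ_CD = 23800·678/(260.1·92900) = 0.6677 mm
δ = Σδ_i = -0.4617 mm.

-0.462 mm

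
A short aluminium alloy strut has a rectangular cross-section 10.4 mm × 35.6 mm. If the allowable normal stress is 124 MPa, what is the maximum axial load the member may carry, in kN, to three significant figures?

45.9 kN

A = 370.2 mm².
P_max = σ_allow · A = 124 · 370.2 = 45910 N = 45.91 kN.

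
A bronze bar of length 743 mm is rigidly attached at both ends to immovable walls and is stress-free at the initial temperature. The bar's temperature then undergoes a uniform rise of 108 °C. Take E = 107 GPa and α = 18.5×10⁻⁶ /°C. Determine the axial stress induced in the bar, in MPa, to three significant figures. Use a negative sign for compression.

-214 MPa

Free thermal expansion αLΔT = 18.5e-6 · 743 · 108 = 1.485 mm.
The walls impose strain ε = −(1.485)/743 = -1.9980e-03; σ = Eε = 107000 · -1.9980e-03 = -213.8 MPa.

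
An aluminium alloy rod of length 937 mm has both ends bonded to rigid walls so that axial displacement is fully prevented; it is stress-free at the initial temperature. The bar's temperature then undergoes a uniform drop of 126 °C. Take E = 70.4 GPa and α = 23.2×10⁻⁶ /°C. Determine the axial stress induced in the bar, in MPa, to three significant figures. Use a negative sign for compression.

206 MPa

Free thermal expansion αLΔT = 23.2e-6 · 937 · -126 = -2.739 mm.
The walls impose strain ε = −(-2.739)/937 = 2.9232e-03; σ = Eε = 70400 · 2.9232e-03 = 205.8 MPa.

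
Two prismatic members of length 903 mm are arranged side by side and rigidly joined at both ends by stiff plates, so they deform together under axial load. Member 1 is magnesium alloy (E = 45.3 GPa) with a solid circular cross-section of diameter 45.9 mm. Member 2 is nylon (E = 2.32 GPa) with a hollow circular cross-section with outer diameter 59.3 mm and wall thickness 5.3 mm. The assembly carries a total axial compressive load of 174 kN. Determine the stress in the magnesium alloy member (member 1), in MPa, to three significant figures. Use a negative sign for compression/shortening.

-102 MPa

A_1 = 1655 mm².
A_2 = 899.1 mm².
Equal strain + equilibrium ⇒ each member carries load in proportion to AE: A₁E₁ = 74960000 N, A₂E₂ = 2086000 N, ΣAE = 77040000 N.
σ₁ = P·E₁/ΣAE = -174000·45300/77040000 = -102.3 MPa.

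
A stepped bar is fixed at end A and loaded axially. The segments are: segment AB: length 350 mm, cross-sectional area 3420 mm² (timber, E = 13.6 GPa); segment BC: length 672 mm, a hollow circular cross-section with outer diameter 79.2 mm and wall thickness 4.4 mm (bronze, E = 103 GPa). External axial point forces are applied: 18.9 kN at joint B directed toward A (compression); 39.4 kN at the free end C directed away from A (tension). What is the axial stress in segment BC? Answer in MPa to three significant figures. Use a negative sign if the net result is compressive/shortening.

38.1 MPa

Internal axial forces (sectioning from the free end, tension +): N_BC = 39.4 kN, N_AB = 20.5 kN.
A_BC = 1034 mm².
σ_BC = N_BC/A_BC = 39400/1034 = 38.11 MPa.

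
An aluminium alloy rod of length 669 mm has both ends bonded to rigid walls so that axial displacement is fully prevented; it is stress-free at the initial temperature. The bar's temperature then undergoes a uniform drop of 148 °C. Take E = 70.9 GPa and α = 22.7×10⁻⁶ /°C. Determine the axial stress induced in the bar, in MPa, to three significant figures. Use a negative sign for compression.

Free thermal expansion αLΔT = 22.7e-6 · 669 · -148 = -2.248 mm.
The walls impose strain ε = −(-2.248)/669 = 3.3596e-03; σ = Eε = 70900 · 3.3596e-03 = 238.2 MPa.

238 MPa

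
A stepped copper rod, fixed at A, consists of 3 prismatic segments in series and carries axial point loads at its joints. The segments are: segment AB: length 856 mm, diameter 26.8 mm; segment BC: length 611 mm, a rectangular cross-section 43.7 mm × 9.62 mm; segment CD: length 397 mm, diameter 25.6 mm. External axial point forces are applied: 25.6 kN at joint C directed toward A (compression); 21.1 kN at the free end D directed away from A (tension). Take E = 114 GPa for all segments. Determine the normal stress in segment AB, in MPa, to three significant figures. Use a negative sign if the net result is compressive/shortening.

-7.98 MPa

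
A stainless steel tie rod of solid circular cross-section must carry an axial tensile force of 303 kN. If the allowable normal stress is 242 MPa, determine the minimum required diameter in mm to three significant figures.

39.9 mm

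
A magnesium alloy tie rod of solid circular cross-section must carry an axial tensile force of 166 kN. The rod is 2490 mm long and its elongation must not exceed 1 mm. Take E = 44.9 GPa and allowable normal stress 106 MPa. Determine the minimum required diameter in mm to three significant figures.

Required area A ≥ P/σ_allow = 166000/106 = 1566 mm².
For a solid circular section, d ≥ √(4A/π) = 44.65 mm.
Elongation limit: A ≥ PL/(Eδ_allow) = 166000·2490/(44900·1) = 9206 mm² ⇒ d ≥ 108.3 mm.
The elongation limit governs.

108 mm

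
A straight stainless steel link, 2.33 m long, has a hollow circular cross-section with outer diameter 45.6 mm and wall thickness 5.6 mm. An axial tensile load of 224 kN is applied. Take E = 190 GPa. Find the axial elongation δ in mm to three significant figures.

A = 703.7 mm².
δ_mech = NL/(AE) = 224000·2330/(703.7·190000) = 3.903 mm.

3.90 mm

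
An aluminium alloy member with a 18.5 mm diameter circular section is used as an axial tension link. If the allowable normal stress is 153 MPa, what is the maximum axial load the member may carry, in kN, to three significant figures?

A = 268.8 mm².
P_max = σ_allow · A = 153 · 268.8 = 41130 N = 41.13 kN.

41.1 kN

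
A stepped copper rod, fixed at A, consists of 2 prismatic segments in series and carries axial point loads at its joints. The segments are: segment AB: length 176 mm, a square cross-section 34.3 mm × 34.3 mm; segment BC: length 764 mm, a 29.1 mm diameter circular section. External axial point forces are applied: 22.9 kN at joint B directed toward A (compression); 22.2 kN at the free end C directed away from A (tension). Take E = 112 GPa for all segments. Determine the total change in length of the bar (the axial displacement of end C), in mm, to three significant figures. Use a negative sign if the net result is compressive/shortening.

Internal axial forces (sectioning from the free end, tension +): N_BC = 22.2 kN, N_AB = -0.7 kN.
A_AB = 1176 mm².
A_BC = 665.1 mm².
δ_AB = -700·176/(1176·112000) = -0.000935 mm
δ_BC = 22200·764/(665.1·112000) = 0.2277 mm
δ = Σδ_i = 0.2268 mm.

0.227 mm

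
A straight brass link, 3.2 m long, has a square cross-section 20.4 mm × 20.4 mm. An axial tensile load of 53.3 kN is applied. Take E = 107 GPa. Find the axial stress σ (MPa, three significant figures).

128 MPa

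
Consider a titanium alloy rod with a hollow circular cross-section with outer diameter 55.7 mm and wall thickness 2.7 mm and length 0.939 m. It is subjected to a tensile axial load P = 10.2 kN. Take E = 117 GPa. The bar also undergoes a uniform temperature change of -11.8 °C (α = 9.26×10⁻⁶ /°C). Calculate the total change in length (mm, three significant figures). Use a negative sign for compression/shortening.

0.0795 mm

A = 449.6 mm².
δ_mech = NL/(AE) = 10200·939/(449.6·117000) = 0.1821 mm.
δ_thermal = αLΔT = 9.26e-6·939·-11.8 = -0.1026 mm.
δ = δ_mech + δ_thermal = 0.07949 mm.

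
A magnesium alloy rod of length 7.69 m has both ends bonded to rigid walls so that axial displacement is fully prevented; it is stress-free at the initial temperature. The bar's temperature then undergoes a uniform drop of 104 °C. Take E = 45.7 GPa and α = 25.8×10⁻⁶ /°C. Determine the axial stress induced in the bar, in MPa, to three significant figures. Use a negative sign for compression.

Free thermal expansion αLΔT = 25.8e-6 · 7690 · -104 = -20.63 mm.
The walls impose strain ε = −(-20.63)/7690 = 2.6832e-03; σ = Eε = 45700 · 2.6832e-03 = 122.6 MPa.

123 MPa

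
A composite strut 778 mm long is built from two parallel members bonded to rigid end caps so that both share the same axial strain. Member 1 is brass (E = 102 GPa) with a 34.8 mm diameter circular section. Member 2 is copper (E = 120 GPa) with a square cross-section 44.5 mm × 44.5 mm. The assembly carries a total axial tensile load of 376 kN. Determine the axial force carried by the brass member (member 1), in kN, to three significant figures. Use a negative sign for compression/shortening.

A_1 = 951.1 mm².
A_2 = 1980 mm².
Equal strain + equilibrium ⇒ each member carries load in proportion to AE: A₁E₁ = 97020000 N, A₂E₂ = 237600000 N, ΣAE = 334600000 N.
F₁ = P·A₁E₁/ΣAE = 376000·97020000/334600000 = 109000 N.

109 kN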